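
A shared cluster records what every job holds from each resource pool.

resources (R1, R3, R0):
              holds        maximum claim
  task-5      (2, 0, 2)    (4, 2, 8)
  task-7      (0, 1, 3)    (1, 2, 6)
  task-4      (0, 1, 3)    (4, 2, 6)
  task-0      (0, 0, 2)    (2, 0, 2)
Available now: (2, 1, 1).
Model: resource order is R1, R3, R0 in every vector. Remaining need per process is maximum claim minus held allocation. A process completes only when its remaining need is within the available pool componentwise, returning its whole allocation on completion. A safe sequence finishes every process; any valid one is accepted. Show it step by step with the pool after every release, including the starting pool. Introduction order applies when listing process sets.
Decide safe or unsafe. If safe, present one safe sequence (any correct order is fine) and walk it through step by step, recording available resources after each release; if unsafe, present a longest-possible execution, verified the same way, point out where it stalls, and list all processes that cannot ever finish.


SAFE, for example via the order task-0, task-7, task-5, task-4.
Key observation: reading the order forward, task-0 is the first process whose need (2, 0, 0) meets the free pool (2, 1, 1) exactly on a resource it requests.
Step-by-step check:
  pool = (2, 1, 1)
  task-0: need (2, 0, 0) fits (2, 1, 1); releases (0, 0, 2), pool now (2, 1, 3)
  task-7: need (1, 1, 3) fits (2, 1, 3); releases (0, 1, 3), pool now (2, 2, 6)
  task-5: need (2, 2, 6) fits (2, 2, 6); releases (2, 0, 2), pool now (4, 2, 8)
  task-4: need (4, 1, 3) fits (4, 2, 8); releases (0, 1, 3), pool now (4, 3, 11)


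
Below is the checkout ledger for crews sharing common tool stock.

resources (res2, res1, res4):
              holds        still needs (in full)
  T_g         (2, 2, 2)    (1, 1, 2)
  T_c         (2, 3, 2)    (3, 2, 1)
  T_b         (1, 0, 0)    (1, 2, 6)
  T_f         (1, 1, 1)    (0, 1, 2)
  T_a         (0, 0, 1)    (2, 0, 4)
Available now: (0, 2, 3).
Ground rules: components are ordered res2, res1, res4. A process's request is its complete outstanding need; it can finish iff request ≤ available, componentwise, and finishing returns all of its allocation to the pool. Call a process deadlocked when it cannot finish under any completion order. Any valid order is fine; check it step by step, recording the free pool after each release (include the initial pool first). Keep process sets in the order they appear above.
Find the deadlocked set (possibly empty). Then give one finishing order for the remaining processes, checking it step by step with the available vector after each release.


No process is deadlocked.
Key observation: T_f can run right away; the returned allocation unlocks the remaining processes in turn.
The rest can finish in the order T_f, T_g, T_c, T_a, T_b. Step-by-step check:
  pool = (0, 2, 3)
  T_f needs (0, 1, 2) <= (0, 2, 3) -> finishes; pool += (1, 1, 1) = (1, 3, 4)
  T_g needs (1, 1, 2) <= (1, 3, 4) -> finishes; pool += (2, 2, 2) = (3, 5, 6)
  T_c needs (3, 2, 1) <= (3, 5, 6) -> finishes; pool += (2, 3, 2) = (5, 8, 8)
  T_a needs (2, 0, 4) <= (5, 8, 8) -> finishes; pool += (0, 0, 1) = (5, 8, 9)
  T_b needs (1, 2, 6) <= (5, 8, 9) -> finishes; pool += (1, 0, 0) = (6, 8, 9)


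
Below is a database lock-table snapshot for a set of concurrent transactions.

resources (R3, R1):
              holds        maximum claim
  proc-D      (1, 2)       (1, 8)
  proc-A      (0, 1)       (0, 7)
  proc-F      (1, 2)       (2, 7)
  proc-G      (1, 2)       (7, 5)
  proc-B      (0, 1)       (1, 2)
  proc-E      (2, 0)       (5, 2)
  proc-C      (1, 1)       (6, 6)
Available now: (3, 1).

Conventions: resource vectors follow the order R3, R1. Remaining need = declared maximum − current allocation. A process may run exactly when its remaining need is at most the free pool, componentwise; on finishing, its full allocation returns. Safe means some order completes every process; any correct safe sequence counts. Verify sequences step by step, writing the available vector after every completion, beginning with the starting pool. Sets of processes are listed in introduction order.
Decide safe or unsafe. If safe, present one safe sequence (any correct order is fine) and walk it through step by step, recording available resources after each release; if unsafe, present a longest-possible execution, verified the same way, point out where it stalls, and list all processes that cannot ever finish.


UNSAFE — no complete ordering exists.
Key observation: after proc-B, proc-E complete, (5, 2) is the best the pool ever gets, yet each leftover process wants more R1.
A maximal execution: proc-B, proc-E — then nothing else fits. Step-by-step check:
  pool = (3, 1)
  proc-B: need (1, 1) fits (3, 1); releases (0, 1), pool now (3, 2)
  proc-E: need (3, 2) fits (3, 2); releases (2, 0), pool now (5, 2)
  proc-D cannot run: need (0, 6) vs free (5, 2) (insufficient R1)
  proc-A cannot run: need (0, 6) vs free (5, 2) (insufficient R1)
  proc-F cannot run: need (1, 5) vs free (5, 2) (insufficient R1)
  proc-G cannot run: need (6, 3) vs free (5, 2) (insufficient R3 and R1)
  proc-C cannot run: need (5, 5) vs free (5, 2) (insufficient R1)
Processes that can never finish: proc-D, proc-A, proc-F, proc-G and proc-C.


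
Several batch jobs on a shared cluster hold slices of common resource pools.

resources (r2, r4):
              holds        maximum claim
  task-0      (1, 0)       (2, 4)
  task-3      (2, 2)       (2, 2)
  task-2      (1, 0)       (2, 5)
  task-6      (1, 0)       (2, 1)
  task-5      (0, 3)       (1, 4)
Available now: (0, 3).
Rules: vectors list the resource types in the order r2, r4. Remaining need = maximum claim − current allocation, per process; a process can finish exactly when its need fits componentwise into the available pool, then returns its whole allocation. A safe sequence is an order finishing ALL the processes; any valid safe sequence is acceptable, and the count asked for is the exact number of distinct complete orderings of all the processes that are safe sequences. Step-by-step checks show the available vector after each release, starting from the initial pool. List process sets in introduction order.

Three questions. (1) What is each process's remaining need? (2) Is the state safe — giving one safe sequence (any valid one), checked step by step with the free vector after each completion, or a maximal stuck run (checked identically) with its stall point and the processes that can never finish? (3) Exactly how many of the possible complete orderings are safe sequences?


(1) Remaining need (order r2, r4):
  task-0: (1, 4)
  task-3: (0, 0)
  task-2: (1, 5)
  task-6: (1, 1)
  task-5: (1, 1)
(2) SAFE, for example via the order task-3, task-5, task-2, task-6, task-0.
Key observation: no step in this order meets a requested resource exactly; the smallest headroom is 1, first reached at task-5 (need (1, 1), pool (2, 5)).
Step-by-step check:
  pool = (0, 3)
  task-3: need (0, 0) fits (0, 3); releases (2, 2), pool now (2, 5)
  task-5: need (1, 1) fits (2, 5); releases (0, 3), pool now (2, 8)
  task-2: need (1, 5) fits (2, 8); releases (1, 0), pool now (3, 8)
  task-6: need (1, 1) fits (3, 8); releases (1, 0), pool now (4, 8)
  task-0: need (1, 4) fits (4, 8); releases (1, 0), pool now (5, 8)
(3) The exact count: 24 of the possible complete orderings are safe sequences.


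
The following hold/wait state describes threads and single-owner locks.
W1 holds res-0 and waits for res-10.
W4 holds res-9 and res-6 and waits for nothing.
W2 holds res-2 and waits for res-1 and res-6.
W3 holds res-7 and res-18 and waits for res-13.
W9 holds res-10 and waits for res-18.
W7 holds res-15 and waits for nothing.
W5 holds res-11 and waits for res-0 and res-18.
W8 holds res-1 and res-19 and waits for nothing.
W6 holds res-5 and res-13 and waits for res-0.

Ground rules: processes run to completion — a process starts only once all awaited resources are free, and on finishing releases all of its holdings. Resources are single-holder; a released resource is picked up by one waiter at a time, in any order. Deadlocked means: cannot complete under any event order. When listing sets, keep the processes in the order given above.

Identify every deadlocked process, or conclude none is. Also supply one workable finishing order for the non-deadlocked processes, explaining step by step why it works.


Deadlocked set: W1, W3, W9, W5 and W6.
Key observation: the cycle W1 -> W9 -> W3 -> W6 -> W1 can never break — each member waits on the next; W5 waits into the deadlock from upstream.
The rest can finish in the order W8, W7, W4, W2.
Step-by-step check:
  W8 waits on nothing -> runs at once and releases res-1 and res-19
  W7 waits on nothing -> runs at once and releases res-15
  W4 waits on nothing -> runs at once and releases res-9 and res-6
  W2: everything it awaited (res-1 and res-6) is free; runs, freeing res-2


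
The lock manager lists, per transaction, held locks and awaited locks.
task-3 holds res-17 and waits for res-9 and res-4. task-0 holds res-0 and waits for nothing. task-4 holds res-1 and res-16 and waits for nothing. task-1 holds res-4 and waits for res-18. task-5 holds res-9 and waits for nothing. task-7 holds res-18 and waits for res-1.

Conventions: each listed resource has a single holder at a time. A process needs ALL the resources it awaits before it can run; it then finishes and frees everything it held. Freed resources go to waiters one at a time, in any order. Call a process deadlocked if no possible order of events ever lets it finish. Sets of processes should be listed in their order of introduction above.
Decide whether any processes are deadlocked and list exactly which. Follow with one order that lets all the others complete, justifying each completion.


Nothing here is deadlocked.
Key observation: the wait graph is acyclic; completion cascades from the unblocked processes through everyone else.
One completion order for the rest: task-4, task-0, task-5, task-7, task-1, task-3.
Verifying each step:
  task-4 waits on nothing -> runs at once and releases res-1 and res-16
  task-0 waits on nothing -> runs at once and releases res-0
  task-5 waits on nothing -> runs at once and releases res-9
  task-7: everything it awaited (res-1) is free; runs, freeing res-18
  task-1: everything it awaited (res-18) is free; runs, freeing res-4
  task-3: everything it awaited (res-9 and res-4) is free; runs, freeing res-17


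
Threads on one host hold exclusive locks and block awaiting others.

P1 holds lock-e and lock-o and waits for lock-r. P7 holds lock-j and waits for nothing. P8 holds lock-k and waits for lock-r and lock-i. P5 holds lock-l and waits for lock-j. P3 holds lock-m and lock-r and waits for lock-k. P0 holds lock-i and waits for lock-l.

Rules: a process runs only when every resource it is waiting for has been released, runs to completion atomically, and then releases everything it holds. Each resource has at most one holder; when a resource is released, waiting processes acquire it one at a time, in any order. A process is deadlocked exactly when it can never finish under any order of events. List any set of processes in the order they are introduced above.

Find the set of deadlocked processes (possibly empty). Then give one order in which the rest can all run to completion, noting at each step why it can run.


The deadlocked set is P1, P8 and P3.
Key observation: P3 -> P8 -> P3 is a circular wait — nothing in it can go first; P1 waits into the deadlock from upstream.
A valid finishing order for the others: P7, P5, P0.
Verifying each step:
  P7 waits on nothing -> runs at once and releases lock-j
  P5 waits on lock-j — all released -> runs and releases lock-l
  P0 waits on lock-l — all released -> runs and releases lock-i


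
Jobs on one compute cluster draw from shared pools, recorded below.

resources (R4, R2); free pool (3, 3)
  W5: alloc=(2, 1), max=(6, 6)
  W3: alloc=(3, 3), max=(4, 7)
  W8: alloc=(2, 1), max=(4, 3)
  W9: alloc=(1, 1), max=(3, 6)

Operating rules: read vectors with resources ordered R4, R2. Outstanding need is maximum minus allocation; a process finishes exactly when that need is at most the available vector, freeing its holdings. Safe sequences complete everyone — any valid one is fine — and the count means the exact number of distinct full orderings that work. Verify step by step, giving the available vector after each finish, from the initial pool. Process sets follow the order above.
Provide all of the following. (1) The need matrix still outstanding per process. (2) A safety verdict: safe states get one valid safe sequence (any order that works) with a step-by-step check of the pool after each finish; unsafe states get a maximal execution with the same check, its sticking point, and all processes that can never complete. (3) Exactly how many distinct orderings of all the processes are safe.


(1) Outstanding need per process (order R4, R2):
  W5: (4, 5)
  W3: (1, 4)
  W8: (2, 2)
  W9: (2, 5)
(2) SAFE — a valid safe sequence is W8, W3, W9, W5.
Key observation: at W3 the run first touches a limit — (1, 4) against (5, 4), exact on a resource it actually requests.
Verifying each step:
  pool = (3, 3)
  W8: need (2, 2) fits (3, 3); releases (2, 1), pool now (5, 4)
  W3: need (1, 4) fits (5, 4); releases (3, 3), pool now (8, 7)
  W9: need (2, 5) fits (8, 7); releases (1, 1), pool now (9, 8)
  W5: need (4, 5) fits (9, 8); releases (2, 1), pool now (11, 9)
(3) Precisely 2 of the possible complete orderings are safe sequences.


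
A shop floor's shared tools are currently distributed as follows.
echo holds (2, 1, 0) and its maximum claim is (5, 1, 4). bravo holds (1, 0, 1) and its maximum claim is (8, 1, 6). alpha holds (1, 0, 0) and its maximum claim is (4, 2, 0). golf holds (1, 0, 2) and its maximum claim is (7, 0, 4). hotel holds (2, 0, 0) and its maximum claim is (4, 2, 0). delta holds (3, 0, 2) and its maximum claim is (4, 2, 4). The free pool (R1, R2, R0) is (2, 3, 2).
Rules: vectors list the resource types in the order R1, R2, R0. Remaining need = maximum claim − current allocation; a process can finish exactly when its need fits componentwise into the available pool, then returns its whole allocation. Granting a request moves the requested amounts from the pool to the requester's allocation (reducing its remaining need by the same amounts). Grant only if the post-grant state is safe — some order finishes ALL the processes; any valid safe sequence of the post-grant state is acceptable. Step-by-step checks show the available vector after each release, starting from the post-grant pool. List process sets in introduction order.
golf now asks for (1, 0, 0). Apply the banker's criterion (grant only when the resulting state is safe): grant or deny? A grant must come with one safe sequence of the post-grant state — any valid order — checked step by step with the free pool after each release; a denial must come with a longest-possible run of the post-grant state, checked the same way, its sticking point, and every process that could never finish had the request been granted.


GRANT. The post-grant state is safe; one safe sequence: delta, echo, hotel, golf, alpha, bravo.
Key observation: (1, 3, 2) free after granting still covers delta first, and each release covers the next.
Verifying the post-grant state step by step:
  pool = (1, 3, 2)
  run delta (needs (1, 2, 2), free (1, 3, 2)); after release of (3, 0, 2) the pool is (4, 3, 4)
  run echo (needs (3, 0, 4), free (4, 3, 4)); after release of (2, 1, 0) the pool is (6, 4, 4)
  run hotel (needs (2, 2, 0), free (6, 4, 4)); after release of (2, 0, 0) the pool is (8, 4, 4)
  run golf (needs (5, 0, 2), free (8, 4, 4)); after release of (2, 0, 2) the pool is (10, 4, 6)
  run alpha (needs (3, 2, 0), free (10, 4, 6)); after release of (1, 0, 0) the pool is (11, 4, 6)
  run bravo (needs (7, 1, 5), free (11, 4, 6)); after release of (1, 0, 1) the pool is (12, 4, 7)


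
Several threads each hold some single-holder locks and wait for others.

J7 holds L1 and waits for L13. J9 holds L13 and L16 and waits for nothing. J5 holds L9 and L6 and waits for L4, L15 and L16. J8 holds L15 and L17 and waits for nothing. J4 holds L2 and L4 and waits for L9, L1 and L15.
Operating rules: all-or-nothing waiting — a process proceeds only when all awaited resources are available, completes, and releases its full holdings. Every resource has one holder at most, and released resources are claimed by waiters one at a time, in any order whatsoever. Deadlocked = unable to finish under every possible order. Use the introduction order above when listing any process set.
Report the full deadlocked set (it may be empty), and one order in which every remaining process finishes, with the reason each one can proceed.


Deadlocked: J5 and J4.
Key observation: the knot is the closed ring of waits J5 -> J4 -> J5; no other process is dragged down with it.
One completion order for the rest: J8, J9, J7.
Check, step by step:
  J8: no waits; runs immediately, freeing L15 and L17
  J9: no waits; runs immediately, freeing L13 and L16
  run J7 (all its waits — L13 — are resolved); releases L1


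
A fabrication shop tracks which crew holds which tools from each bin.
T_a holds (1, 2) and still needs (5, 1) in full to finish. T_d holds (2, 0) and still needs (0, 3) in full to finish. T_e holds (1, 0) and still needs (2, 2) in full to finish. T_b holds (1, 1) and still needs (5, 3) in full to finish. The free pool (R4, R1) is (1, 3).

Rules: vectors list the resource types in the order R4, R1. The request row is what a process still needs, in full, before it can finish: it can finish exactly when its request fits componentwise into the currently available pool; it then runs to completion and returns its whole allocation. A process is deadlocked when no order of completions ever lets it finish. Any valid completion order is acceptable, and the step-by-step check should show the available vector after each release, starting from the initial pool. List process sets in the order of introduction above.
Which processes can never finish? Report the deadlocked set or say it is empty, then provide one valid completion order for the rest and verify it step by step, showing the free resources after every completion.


Deadlocked: T_a and T_b.
Key observation: the wall is R4: completing T_d, T_e brings the pool only to (4, 3), and all the rest need more.
A valid finishing order for the others: T_d, T_e. Check, step by step:
  pool = (1, 3)
  run T_d (needs (0, 3), free (1, 3)); after release of (2, 0) the pool is (3, 3)
  run T_e (needs (2, 2), free (3, 3)); after release of (1, 0) the pool is (4, 3)
The stuck group stays short no matter what:
  T_a cannot run: need (5, 1) vs free (4, 3) (insufficient R4)
  T_b cannot run: need (5, 3) vs free (4, 3) (insufficient R4)


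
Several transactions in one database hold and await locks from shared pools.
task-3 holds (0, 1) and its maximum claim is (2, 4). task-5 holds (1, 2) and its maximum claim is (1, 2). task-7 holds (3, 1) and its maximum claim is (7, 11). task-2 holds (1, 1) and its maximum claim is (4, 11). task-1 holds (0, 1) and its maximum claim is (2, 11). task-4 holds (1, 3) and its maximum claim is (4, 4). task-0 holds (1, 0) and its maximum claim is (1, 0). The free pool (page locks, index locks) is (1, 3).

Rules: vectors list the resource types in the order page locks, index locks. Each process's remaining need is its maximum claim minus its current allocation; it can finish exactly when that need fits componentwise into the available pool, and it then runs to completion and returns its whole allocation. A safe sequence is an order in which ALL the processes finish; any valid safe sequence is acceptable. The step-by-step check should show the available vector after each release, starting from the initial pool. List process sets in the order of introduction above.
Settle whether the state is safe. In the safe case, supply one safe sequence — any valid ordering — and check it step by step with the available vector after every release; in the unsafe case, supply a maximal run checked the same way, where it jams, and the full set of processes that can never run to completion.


UNSAFE.
Key observation: after task-0, task-5, task-3, task-4 complete, (4, 9) is the best the pool ever gets, yet each leftover process wants more index locks.
A maximal execution: task-0, task-5, task-3, task-4 — then nothing else fits. Check, step by step:
  pool = (1, 3)
  run task-0 (needs (0, 0), free (1, 3)); after release of (1, 0) the pool is (2, 3)
  run task-5 (needs (0, 0), free (2, 3)); after release of (1, 2) the pool is (3, 5)
  run task-3 (needs (2, 3), free (3, 5)); after release of (0, 1) the pool is (3, 6)
  run task-4 (needs (3, 1), free (3, 6)); after release of (1, 3) the pool is (4, 9)
  task-7 still needs (4, 10) but only (4, 9) is free — short on index locks
  task-2 still needs (3, 10) but only (4, 9) is free — short on index locks
  task-1 still needs (2, 10) but only (4, 9) is free — short on index locks
Permanently blocked: task-7, task-2 and task-1.


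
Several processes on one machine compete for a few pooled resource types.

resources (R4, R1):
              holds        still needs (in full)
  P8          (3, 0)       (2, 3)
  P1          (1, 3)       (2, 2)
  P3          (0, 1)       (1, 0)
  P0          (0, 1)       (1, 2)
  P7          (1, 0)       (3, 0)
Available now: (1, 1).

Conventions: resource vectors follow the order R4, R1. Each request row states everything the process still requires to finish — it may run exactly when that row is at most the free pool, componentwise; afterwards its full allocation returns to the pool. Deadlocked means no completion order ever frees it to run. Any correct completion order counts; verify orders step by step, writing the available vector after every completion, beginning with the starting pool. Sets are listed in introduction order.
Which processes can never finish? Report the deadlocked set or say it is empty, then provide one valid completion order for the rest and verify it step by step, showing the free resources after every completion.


The deadlocked set is P8, P1 and P7.
Key observation: after P3, P0 complete, (1, 3) is the best the pool ever gets, yet each leftover process wants more R4.
One completion order for the rest: P3, P0. Step-by-step check:
  pool = (1, 1)
  P3: need (1, 0) fits (1, 1); releases (0, 1), pool now (1, 2)
  P0: need (1, 2) fits (1, 2); releases (0, 1), pool now (1, 3)
The stuck group stays short no matter what:
  blocked: P8 wants (2, 3), pool (1, 3) — not enough R4
  blocked: P1 wants (2, 2), pool (1, 3) — not enough R4
  blocked: P7 wants (3, 0), pool (1, 3) — not enough R4


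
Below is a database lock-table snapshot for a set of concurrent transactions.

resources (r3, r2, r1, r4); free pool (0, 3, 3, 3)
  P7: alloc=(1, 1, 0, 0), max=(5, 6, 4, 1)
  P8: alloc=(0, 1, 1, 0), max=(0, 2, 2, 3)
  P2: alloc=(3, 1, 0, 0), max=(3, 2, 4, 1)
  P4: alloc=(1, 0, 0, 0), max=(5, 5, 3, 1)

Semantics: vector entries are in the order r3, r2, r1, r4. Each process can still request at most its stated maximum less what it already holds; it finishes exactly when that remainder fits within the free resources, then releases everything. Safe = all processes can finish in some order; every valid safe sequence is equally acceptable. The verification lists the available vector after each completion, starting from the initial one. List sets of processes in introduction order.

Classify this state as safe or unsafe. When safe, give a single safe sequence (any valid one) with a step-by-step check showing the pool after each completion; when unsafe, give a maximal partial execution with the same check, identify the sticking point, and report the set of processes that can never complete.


The state is UNSAFE.
Key observation: even finishing P8, P2 leaves just (3, 5, 4, 3) free — too little r3 for any of the remaining processes.
A maximal execution: P8, P2 — then nothing else fits. Check, step by step:
  pool = (0, 3, 3, 3)
  P8: need (0, 1, 1, 3) fits (0, 3, 3, 3); releases (0, 1, 1, 0), pool now (0, 4, 4, 3)
  P2: need (0, 1, 4, 1) fits (0, 4, 4, 3); releases (3, 1, 0, 0), pool now (3, 5, 4, 3)
  P7 still needs (4, 5, 4, 1) but only (3, 5, 4, 3) is free — short on r3
  P4 still needs (4, 5, 3, 1) but only (3, 5, 4, 3) is free — short on r3
Never able to finish: P7 and P4.


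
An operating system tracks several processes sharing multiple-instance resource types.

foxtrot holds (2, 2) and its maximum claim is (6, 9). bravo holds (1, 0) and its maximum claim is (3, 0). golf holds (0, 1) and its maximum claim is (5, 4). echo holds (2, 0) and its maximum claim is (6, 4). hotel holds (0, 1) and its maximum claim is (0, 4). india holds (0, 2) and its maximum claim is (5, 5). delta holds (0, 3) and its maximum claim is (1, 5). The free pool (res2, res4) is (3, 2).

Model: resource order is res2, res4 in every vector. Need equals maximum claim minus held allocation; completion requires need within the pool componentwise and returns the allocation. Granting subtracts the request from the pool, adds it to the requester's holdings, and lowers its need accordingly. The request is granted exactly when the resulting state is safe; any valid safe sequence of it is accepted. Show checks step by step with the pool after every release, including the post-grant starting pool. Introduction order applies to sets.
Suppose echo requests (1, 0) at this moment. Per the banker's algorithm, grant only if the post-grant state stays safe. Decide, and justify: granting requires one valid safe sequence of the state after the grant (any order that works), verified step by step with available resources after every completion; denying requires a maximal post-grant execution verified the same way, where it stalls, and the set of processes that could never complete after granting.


GRANT: granting preserves safety; a valid post-grant sequence is bravo, delta, hotel, echo, golf, foxtrot, india.
Key observation: even at the reduced pool (2, 2), bravo fits immediately, so safety survives the grant.
Verifying the post-grant state step by step:
  pool = (2, 2)
  run bravo (needs (2, 0), free (2, 2)); after release of (1, 0) the pool is (3, 2)
  run delta (needs (1, 2), free (3, 2)); after release of (0, 3) the pool is (3, 5)
  run hotel (needs (0, 3), free (3, 5)); after release of (0, 1) the pool is (3, 6)
  run echo (needs (3, 4), free (3, 6)); after release of (3, 0) the pool is (6, 6)
  run golf (needs (5, 3), free (6, 6)); after release of (0, 1) the pool is (6, 7)
  run foxtrot (needs (4, 7), free (6, 7)); after release of (2, 2) the pool is (8, 9)
  run india (needs (5, 3), free (8, 9)); after release of (0, 2) the pool is (8, 11)


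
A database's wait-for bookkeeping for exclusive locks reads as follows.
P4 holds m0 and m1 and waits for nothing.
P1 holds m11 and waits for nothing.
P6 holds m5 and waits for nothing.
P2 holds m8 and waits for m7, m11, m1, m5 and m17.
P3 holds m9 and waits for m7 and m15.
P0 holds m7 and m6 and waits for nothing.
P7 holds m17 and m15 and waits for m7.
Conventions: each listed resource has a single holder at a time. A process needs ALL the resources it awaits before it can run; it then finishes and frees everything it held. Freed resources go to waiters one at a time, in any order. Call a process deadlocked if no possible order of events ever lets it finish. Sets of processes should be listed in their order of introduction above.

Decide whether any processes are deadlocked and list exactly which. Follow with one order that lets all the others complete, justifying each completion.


The deadlocked set is empty.
Key observation: although several processes wait, no cycle exists — each chain bottoms out at a free runner.
The rest can finish in the order P0, P6, P4, P1, P7, P2, P3.
Check, step by step:
  P0 waits on nothing -> runs at once and releases m7 and m6
  P6 waits on nothing -> runs at once and releases m5
  P4 waits on nothing -> runs at once and releases m0 and m1
  P1 waits on nothing -> runs at once and releases m11
  run P7 (all its waits — m7 — are resolved); releases m17 and m15
  run P2 (all its waits — m7, m11, m1, m5 and m17 — are resolved); releases m8
  run P3 (all its waits — m7 and m15 — are resolved); releases m9


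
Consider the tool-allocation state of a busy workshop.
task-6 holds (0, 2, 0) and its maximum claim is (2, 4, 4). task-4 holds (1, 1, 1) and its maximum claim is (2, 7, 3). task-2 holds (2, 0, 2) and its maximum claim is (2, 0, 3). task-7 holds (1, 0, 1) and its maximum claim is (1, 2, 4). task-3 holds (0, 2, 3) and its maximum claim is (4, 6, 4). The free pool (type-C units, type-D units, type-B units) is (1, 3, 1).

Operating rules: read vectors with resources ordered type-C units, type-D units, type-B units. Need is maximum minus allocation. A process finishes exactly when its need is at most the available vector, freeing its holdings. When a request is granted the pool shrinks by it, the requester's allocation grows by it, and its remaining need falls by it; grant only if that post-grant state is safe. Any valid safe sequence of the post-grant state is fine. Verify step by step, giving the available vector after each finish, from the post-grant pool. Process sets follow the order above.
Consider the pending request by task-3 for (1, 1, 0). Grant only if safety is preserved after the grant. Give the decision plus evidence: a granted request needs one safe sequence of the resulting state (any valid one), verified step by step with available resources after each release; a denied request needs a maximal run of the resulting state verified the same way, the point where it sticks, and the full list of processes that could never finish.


GRANT. The post-grant state is safe; one safe sequence: task-2, task-7, task-6, task-3, task-4.
Key observation: (0, 2, 1) free after granting still covers task-2 first, and each release covers the next.
Step-by-step check of the post-grant state:
  pool = (0, 2, 1)
  task-2: need (0, 0, 1) fits (0, 2, 1); releases (2, 0, 2), pool now (2, 2, 3)
  task-7: need (0, 2, 3) fits (2, 2, 3); releases (1, 0, 1), pool now (3, 2, 4)
  task-6: need (2, 2, 4) fits (3, 2, 4); releases (0, 2, 0), pool now (3, 4, 4)
  task-3: need (3, 3, 1) fits (3, 4, 4); releases (1, 3, 3), pool now (4, 7, 7)
  task-4: need (1, 6, 2) fits (4, 7, 7); releases (1, 1, 1), pool now (5, 8, 8)


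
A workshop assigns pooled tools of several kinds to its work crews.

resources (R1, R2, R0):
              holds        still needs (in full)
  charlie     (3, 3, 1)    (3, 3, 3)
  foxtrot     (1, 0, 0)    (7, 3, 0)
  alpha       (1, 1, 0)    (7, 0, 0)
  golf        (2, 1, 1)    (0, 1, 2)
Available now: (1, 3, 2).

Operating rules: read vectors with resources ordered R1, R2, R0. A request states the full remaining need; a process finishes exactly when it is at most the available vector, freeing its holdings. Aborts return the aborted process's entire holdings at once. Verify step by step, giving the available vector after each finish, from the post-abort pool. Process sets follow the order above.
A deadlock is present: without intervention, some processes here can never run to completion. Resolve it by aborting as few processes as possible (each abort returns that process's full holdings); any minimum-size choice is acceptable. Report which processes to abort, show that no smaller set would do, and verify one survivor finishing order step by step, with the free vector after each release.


The answer: abort alpha.
Key observation: before aborting alpha, foxtrot was permanently blocked — no order could ever run it; afterwards it completes at step 3.
No smaller set exists: with zero aborts the deadlock remains.
Survivors finish in the order: golf, charlie, foxtrot. Step-by-step check (pool after the aborts first):
  pool = (2, 4, 2)
  golf needs (0, 1, 2) <= (2, 4, 2) -> finishes; pool += (2, 1, 1) = (4, 5, 3)
  charlie needs (3, 3, 3) <= (4, 5, 3) -> finishes; pool += (3, 3, 1) = (7, 8, 4)
  foxtrot needs (7, 3, 0) <= (7, 8, 4) -> finishes; pool += (1, 0, 0) = (8, 8, 4)


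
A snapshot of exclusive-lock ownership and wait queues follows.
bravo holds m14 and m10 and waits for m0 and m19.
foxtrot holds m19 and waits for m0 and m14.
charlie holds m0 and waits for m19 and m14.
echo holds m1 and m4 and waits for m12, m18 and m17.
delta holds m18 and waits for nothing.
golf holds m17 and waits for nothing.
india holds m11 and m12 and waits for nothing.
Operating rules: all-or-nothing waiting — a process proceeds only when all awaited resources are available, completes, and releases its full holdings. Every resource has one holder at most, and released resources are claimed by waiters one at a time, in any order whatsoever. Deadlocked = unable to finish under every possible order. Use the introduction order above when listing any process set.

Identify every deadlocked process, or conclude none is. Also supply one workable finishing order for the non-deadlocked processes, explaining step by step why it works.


Deadlocked set: bravo, foxtrot and charlie.
Key observation: the wait chain closes on itself along bravo -> foxtrot -> bravo; charlie is caught in further circular waits.
One completion order for the rest: delta, india, golf, echo.
Walking it through:
  delta: no waits; runs immediately, freeing m18
  india: no waits; runs immediately, freeing m11 and m12
  golf: no waits; runs immediately, freeing m17
  run echo (all its waits — m12, m18 and m17 — are resolved); releases m1 and m4


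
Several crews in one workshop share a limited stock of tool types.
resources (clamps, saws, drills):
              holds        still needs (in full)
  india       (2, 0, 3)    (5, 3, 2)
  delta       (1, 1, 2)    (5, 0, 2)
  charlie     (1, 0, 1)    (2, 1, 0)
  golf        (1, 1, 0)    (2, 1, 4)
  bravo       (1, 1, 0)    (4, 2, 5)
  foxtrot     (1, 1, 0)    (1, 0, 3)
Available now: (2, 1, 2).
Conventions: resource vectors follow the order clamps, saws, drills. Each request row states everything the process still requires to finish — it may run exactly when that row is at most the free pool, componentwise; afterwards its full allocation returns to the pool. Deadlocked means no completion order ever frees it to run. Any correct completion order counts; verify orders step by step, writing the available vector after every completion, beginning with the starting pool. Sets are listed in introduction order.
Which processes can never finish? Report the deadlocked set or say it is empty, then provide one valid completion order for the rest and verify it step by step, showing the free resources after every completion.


The deadlocked set is india, delta, golf and bravo.
Key observation: after charlie, foxtrot the pool peaks at (4, 2, 3), and each blocked process is short somewhere: india on clamps, saws; delta on clamps; golf on drills; bravo on drills.
The rest can finish in the order charlie, foxtrot. Check, step by step:
  pool = (2, 1, 2)
  charlie: need (2, 1, 0) fits (2, 1, 2); releases (1, 0, 1), pool now (3, 1, 3)
  foxtrot: need (1, 0, 3) fits (3, 1, 3); releases (1, 1, 0), pool now (4, 2, 3)
The stuck group stays short no matter what:
  india still needs (5, 3, 2) but only (4, 2, 3) is free — short on clamps and saws
  delta still needs (5, 0, 2) but only (4, 2, 3) is free — short on clamps
  golf still needs (2, 1, 4) but only (4, 2, 3) is free — short on drills
  bravo still needs (4, 2, 5) but only (4, 2, 3) is free — short on drills


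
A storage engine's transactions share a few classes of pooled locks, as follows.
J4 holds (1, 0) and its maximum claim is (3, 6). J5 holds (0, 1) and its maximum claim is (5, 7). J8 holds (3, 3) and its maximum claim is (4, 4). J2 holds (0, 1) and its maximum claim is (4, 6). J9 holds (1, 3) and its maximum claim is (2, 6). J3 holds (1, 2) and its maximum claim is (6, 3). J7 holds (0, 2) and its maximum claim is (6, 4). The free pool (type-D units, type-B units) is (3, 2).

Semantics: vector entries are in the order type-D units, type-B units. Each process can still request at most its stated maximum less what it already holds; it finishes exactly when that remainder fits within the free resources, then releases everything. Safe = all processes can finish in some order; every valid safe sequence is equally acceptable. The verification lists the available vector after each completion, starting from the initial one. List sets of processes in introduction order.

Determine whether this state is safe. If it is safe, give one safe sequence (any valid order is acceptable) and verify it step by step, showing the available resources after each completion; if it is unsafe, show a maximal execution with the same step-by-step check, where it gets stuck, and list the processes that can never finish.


SAFE. One safe sequence: J8, J2, J4, J9, J7, J5, J3.
Key observation: J2 marks the first exact bind of the order: its need (4, 5) fits the free (6, 5) with zero slack on a requested resource.
Check, step by step:
  pool = (3, 2)
  J8 needs (1, 1) <= (3, 2) -> finishes; pool += (3, 3) = (6, 5)
  J2 needs (4, 5) <= (6, 5) -> finishes; pool += (0, 1) = (6, 6)
  J4 needs (2, 6) <= (6, 6) -> finishes; pool += (1, 0) = (7, 6)
  J9 needs (1, 3) <= (7, 6) -> finishes; pool += (1, 3) = (8, 9)
  J7 needs (6, 2) <= (8, 9) -> finishes; pool += (0, 2) = (8, 11)
  J5 needs (5, 6) <= (8, 11) -> finishes; pool += (0, 1) = (8, 12)
  J3 needs (5, 1) <= (8, 12) -> finishes; pool += (1, 2) = (9, 14)


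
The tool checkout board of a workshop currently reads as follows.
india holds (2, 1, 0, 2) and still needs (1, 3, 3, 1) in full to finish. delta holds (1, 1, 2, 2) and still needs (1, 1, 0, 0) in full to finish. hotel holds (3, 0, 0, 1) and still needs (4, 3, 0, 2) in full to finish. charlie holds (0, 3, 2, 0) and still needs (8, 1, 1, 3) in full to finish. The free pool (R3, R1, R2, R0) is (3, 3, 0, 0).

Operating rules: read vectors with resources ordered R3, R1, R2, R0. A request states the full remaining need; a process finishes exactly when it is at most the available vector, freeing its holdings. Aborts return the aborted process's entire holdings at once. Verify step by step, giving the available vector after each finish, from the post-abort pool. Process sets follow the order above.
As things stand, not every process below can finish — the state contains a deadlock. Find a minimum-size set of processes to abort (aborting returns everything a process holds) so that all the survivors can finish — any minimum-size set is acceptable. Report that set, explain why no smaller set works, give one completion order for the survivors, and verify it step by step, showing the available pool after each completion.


Abort charlie.
Key observation: before aborting charlie, india was permanently blocked — no order could ever run it; afterwards it completes at step 3.
No smaller set exists: with zero aborts the deadlock remains.
One survivor order: delta, hotel, india. Step-by-step check (post-abort pool first):
  pool = (3, 6, 2, 0)
  delta: need (1, 1, 0, 0) fits (3, 6, 2, 0); releases (1, 1, 2, 2), pool now (4, 7, 4, 2)
  hotel: need (4, 3, 0, 2) fits (4, 7, 4, 2); releases (3, 0, 0, 1), pool now (7, 7, 4, 3)
  india: need (1, 3, 3, 1) fits (7, 7, 4, 3); releases (2, 1, 0, 2), pool now (9, 8, 4, 5)


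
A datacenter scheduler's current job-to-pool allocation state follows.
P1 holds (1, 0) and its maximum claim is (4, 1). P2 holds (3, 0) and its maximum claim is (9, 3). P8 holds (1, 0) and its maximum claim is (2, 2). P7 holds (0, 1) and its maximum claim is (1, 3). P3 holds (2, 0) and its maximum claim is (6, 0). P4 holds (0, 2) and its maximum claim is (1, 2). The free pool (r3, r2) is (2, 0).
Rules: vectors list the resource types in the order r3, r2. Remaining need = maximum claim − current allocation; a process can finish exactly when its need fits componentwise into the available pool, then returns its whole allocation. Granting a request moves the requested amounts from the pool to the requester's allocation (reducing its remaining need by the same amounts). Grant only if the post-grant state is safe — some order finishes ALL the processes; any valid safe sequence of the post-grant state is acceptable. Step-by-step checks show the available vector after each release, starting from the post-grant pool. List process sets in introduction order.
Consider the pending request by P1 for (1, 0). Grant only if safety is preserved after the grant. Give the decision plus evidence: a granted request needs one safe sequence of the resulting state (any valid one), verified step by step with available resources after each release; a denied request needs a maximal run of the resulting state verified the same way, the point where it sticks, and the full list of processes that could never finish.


GRANT — the state after the grant stays safe, e.g. via P4, P7, P8, P1, P3, P2.
Key observation: with (1, 0) left after the transfer, P4 can run at once — the state stays safe.
Step-by-step check of the post-grant state:
  pool = (1, 0)
  run P4 (needs (1, 0), free (1, 0)); after release of (0, 2) the pool is (1, 2)
  run P7 (needs (1, 2), free (1, 2)); after release of (0, 1) the pool is (1, 3)
  run P8 (needs (1, 2), free (1, 3)); after release of (1, 0) the pool is (2, 3)
  run P1 (needs (2, 1), free (2, 3)); after release of (2, 0) the pool is (4, 3)
  run P3 (needs (4, 0), free (4, 3)); after release of (2, 0) the pool is (6, 3)
  run P2 (needs (6, 3), free (6, 3)); after release of (3, 0) the pool is (9, 3)
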